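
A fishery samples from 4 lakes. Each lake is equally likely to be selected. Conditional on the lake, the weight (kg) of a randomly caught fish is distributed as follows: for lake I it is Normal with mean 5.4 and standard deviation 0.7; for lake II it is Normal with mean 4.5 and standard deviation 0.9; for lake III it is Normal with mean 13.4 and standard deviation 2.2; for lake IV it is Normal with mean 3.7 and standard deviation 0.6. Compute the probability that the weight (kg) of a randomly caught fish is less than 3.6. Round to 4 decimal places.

0.1494

Conditional on each lake, P(X < 3.6): I: 0.005064; II: 0.158655; III: 4.20356e-06; IV: 0.433816.
By total probability, P(X < 3.6) = 0.25·0.005064 + 0.25·0.158655 + 0.25·4.20356e-06 + 0.25·0.433816 = 0.149385.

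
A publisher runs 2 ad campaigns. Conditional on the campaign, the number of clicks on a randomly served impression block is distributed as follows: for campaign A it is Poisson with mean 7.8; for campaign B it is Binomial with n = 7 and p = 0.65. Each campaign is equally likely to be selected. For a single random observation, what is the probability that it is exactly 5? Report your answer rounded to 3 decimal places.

Conditional on each campaign, P(X = 5): A: 0.0985814; B: 0.298485.
By total probability, P(X = 5) = 0.5·0.0985814 + 0.5·0.298485 = 0.198533.

0.199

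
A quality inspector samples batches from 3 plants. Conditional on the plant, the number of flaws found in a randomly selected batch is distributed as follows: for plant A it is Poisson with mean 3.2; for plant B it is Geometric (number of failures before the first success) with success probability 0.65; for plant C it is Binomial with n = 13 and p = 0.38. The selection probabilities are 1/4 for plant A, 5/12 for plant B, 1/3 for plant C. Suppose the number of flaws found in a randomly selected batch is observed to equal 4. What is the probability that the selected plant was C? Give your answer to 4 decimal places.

Likelihoods P(X=4 | ·): A: 0.178093; B: 0.00975406; C: 0.201821.
Posterior ∝ prior × likelihood. Numerator for C: 0.333333·0.201821 = 0.0672736.
Normalizing constant: 0.25·0.178093 + 0.416667·0.00975406 + 0.333333·0.201821 = 0.115861.
P(C | observation) = 0.0672736 / 0.115861 = 0.58064.

0.5806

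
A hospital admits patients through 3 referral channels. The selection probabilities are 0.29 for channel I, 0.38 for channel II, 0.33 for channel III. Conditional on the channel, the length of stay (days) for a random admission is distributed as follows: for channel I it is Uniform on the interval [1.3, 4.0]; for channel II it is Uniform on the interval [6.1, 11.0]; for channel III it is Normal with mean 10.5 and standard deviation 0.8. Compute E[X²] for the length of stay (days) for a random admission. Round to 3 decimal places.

67.346

For each component E[X²] = Var + (mean)², giving I: 7.63; II: 75.1033; III: 110.89.
Overall E[X²] = 0.29·7.63 + 0.38·75.1033 + 0.33·110.89 = 67.3457.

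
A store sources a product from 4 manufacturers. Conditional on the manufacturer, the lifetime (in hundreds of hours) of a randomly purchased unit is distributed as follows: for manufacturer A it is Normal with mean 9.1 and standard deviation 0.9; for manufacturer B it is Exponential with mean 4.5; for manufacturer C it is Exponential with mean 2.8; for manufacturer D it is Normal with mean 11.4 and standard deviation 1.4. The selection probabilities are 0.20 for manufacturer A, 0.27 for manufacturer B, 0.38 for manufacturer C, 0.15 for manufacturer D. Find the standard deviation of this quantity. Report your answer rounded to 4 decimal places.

4.4341

Per component, A: μ=9.1, E[X²]=83.62; B: μ=4.5, E[X²]=40.5; C: μ=2.8, E[X²]=15.68; D: μ=11.4, E[X²]=131.92.
E[X] = 0.2·9.1 + 0.27·4.5 + 0.38·2.8 + 0.15·11.4 = 5.809.
E[X²] = 0.2·83.62 + 0.27·40.5 + 0.38·15.68 + 0.15·131.92 = 53.4054.
Var(X) = E[X²] − (E[X])² = 53.4054 − 33.7445 = 19.6609.
SD(X) = √19.6609 = 4.43406.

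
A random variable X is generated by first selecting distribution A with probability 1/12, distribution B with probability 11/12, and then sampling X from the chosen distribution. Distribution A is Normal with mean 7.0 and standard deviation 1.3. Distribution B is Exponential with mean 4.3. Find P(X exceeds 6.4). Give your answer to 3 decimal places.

Conditional on each component, P(X > 6.4): A: 0.677794; B: 0.22574.
By total probability, P(X > 6.4) = 0.0833333·0.677794 + 0.916667·0.22574 = 0.263411.

0.263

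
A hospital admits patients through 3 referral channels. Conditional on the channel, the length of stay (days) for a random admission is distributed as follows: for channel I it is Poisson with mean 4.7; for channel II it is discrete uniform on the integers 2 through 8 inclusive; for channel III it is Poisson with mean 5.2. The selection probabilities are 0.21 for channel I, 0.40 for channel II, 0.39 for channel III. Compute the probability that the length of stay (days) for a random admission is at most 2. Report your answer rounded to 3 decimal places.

0.132

Conditional on each channel, P(X ≤ 2): I: 0.1523; II: 0.142857; III: 0.108787.
By total probability, P(X ≤ 2) = 0.21·0.1523 + 0.4·0.142857 + 0.39·0.108787 = 0.131553.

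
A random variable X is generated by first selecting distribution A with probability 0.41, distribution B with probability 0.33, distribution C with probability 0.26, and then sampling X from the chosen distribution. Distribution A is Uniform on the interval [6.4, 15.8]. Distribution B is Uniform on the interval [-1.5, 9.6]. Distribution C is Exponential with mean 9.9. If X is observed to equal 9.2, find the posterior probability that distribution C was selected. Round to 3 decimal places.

Likelihoods f(9.2 | ·): A: 0.106383; B: 0.0900901; C: 0.0398821.
Posterior ∝ prior × likelihood. Numerator for C: 0.26·0.0398821 = 0.0103693.
Normalizing constant: 0.41·0.106383 + 0.33·0.0900901 + 0.26·0.0398821 = 0.0837161.
P(C | observation) = 0.0103693 / 0.0837161 = 0.123863.

0.124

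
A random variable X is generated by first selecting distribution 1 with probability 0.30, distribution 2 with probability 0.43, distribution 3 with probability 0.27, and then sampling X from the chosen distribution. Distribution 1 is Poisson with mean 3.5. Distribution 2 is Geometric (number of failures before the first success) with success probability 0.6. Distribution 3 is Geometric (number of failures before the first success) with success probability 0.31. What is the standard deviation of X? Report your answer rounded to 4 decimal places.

2.2171

Per component, 1: μ=3.5, E[X²]=15.75; 2: μ=0.666667, E[X²]=1.55556; 3: μ=2.22581, E[X²]=12.1342.
E[X] = 0.3·3.5 + 0.43·0.666667 + 0.27·2.22581 = 1.93763.
E[X²] = 0.3·15.75 + 0.43·1.55556 + 0.27·12.1342 = 8.67013.
Var(X) = E[X²] − (E[X])² = 8.67013 − 3.75443 = 4.91571.
SD(X) = √4.91571 = 2.21714.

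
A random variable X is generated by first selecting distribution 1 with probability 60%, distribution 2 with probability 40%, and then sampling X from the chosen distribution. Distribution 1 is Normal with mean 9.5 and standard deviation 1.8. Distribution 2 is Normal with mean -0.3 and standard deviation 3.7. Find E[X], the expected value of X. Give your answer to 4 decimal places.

5.5800

Component means — 1: 9.5; 2: -0.3.
E[X] = 0.6·9.5 + 0.4·-0.3 = 5.58.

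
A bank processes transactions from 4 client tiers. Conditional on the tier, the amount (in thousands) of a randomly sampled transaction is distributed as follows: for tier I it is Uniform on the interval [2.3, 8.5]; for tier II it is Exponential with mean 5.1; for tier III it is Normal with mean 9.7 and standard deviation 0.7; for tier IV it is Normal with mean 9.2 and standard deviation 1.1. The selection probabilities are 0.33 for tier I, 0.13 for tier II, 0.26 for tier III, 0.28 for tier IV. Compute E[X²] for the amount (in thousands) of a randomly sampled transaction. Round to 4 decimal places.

For each component E[X²] = Var + (mean)², giving I: 32.3633; II: 52.02; III: 94.58; IV: 85.85.
Overall E[X²] = 0.33·32.3633 + 0.13·52.02 + 0.26·94.58 + 0.28·85.85 = 66.0713.

66.0713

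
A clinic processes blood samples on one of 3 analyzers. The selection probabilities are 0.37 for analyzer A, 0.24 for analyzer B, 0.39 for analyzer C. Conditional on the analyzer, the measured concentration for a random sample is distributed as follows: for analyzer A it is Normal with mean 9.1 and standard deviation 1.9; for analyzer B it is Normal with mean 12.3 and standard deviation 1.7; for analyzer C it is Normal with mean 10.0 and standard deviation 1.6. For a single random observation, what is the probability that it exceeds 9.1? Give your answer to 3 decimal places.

0.696

Conditional on each analyzer, P(X > 9.1): A: 0.5; B: 0.970106; C: 0.713112.
By total probability, P(X > 9.1) = 0.37·0.5 + 0.24·0.970106 + 0.39·0.713112 = 0.695939.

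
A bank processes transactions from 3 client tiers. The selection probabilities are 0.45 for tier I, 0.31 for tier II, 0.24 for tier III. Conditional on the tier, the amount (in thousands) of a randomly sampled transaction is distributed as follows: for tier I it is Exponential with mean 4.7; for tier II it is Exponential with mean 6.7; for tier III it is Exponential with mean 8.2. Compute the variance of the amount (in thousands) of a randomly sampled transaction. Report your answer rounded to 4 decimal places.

42.0424

Per component, I: μ=4.7, E[X²]=44.18; II: μ=6.7, E[X²]=89.78; III: μ=8.2, E[X²]=134.48.
E[X] = 0.45·4.7 + 0.31·6.7 + 0.24·8.2 = 6.16.
E[X²] = 0.45·44.18 + 0.31·89.78 + 0.24·134.48 = 79.988.
Var(X) = E[X²] − (E[X])² = 79.988 − 37.9456 = 42.0424.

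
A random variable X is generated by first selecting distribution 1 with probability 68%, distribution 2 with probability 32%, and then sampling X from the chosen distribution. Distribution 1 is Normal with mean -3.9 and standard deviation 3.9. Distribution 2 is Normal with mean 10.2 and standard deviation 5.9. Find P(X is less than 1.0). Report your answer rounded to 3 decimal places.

0.628

Conditional on each component, P(X < 1.0): 1: 0.895516; 2: 0.0594601.
By total probability, P(X < 1.0) = 0.68·0.895516 + 0.32·0.0594601 = 0.627978.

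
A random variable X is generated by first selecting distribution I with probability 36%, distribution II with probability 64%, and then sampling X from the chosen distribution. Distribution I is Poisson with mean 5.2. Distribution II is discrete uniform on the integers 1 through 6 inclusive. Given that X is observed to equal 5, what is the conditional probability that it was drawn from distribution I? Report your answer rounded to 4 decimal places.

Likelihoods P(X=5 | ·): I: 0.174785; II: 0.166667.
Posterior ∝ prior × likelihood. Numerator for I: 0.36·0.174785 = 0.0629226.
Normalizing constant: 0.36·0.174785 + 0.64·0.166667 = 0.169589.
P(I | observation) = 0.0629226 / 0.169589 = 0.371029.

0.3710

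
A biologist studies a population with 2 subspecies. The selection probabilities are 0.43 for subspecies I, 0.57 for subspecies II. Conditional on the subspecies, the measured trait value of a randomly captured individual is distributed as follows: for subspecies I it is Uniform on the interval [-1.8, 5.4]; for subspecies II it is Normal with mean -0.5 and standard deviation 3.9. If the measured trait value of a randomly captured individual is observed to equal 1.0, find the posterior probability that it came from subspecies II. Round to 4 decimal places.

0.4755

Likelihoods f(1.0 | ·): I: 0.138889; II: 0.0949999.
Posterior ∝ prior × likelihood. Numerator for II: 0.57·0.0949999 = 0.0541499.
Normalizing constant: 0.43·0.138889 + 0.57·0.0949999 = 0.113872.
P(II | observation) = 0.0541499 / 0.113872 = 0.475533.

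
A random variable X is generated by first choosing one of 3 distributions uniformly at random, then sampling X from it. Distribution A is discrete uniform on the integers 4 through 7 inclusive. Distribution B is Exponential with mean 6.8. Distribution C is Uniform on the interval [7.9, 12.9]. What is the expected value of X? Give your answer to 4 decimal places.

Component means — A: 5.5; B: 6.8; C: 10.4.
E[X] = 0.333333·5.5 + 0.333333·6.8 + 0.333333·10.4 = 7.56667.

7.5667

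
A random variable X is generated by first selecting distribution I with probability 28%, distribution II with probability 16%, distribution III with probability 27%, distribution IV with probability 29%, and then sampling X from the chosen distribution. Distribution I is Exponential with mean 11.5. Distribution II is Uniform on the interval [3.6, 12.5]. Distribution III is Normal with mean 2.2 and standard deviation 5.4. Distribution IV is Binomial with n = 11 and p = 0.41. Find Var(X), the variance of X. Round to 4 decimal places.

Per component, I: μ=11.5, E[X²]=264.5; II: μ=8.05, E[X²]=71.4033; III: μ=2.2, E[X²]=34; IV: μ=4.51, E[X²]=23.001.
E[X] = 0.28·11.5 + 0.16·8.05 + 0.27·2.2 + 0.29·4.51 = 6.4099.
E[X²] = 0.28·264.5 + 0.16·71.4033 + 0.27·34 + 0.29·23.001 = 101.335.
Var(X) = E[X²] − (E[X])² = 101.335 − 41.0868 = 60.248.

60.2480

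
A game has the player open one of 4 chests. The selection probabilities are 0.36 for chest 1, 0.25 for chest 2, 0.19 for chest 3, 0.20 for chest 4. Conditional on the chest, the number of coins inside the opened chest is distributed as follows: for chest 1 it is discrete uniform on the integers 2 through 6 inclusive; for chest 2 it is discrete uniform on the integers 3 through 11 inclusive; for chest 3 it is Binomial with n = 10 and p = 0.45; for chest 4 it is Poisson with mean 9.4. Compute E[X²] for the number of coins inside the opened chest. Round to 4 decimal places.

For each component E[X²] = Var + (mean)², giving 1: 18; 2: 55.6667; 3: 22.725; 4: 97.76.
Overall E[X²] = 0.36·18 + 0.25·55.6667 + 0.19·22.725 + 0.2·97.76 = 44.2664.

44.2664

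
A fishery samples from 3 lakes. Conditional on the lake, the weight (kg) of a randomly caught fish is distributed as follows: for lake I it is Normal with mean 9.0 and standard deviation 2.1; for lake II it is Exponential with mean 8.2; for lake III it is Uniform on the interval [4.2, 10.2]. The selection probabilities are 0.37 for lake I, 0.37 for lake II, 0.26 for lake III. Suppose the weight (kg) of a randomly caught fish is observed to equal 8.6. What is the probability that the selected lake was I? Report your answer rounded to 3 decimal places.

Likelihoods f(8.6 | ·): I: 0.186557; II: 0.0427274; III: 0.166667.
Posterior ∝ prior × likelihood. Numerator for I: 0.37·0.186557 = 0.0690262.
Normalizing constant: 0.37·0.186557 + 0.37·0.0427274 + 0.26·0.166667 = 0.128169.
P(I | observation) = 0.0690262 / 0.128169 = 0.538558.

0.539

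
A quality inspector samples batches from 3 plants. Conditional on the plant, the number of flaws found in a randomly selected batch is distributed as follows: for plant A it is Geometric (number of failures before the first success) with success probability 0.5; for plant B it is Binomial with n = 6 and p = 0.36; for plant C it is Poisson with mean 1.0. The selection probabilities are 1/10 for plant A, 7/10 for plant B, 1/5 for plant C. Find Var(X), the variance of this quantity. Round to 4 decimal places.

Per component, A: μ=1, E[X²]=3; B: μ=2.16, E[X²]=6.048; C: μ=1, E[X²]=2.
E[X] = 0.1·1 + 0.7·2.16 + 0.2·1 = 1.812.
E[X²] = 0.1·3 + 0.7·6.048 + 0.2·2 = 4.9336.
Var(X) = E[X²] − (E[X])² = 4.9336 − 3.28334 = 1.65026.

1.6503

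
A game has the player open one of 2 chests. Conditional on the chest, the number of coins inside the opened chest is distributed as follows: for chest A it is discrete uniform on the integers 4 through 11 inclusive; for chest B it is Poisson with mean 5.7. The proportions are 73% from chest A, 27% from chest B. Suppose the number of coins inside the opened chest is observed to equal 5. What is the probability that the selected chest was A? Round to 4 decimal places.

0.6683

Likelihoods P(X=5 | ·): A: 0.125; B: 0.16777.
Posterior ∝ prior × likelihood. Numerator for A: 0.73·0.125 = 0.09125.
Normalizing constant: 0.73·0.125 + 0.27·0.16777 = 0.136548.
P(A | observation) = 0.09125 / 0.136548 = 0.668264.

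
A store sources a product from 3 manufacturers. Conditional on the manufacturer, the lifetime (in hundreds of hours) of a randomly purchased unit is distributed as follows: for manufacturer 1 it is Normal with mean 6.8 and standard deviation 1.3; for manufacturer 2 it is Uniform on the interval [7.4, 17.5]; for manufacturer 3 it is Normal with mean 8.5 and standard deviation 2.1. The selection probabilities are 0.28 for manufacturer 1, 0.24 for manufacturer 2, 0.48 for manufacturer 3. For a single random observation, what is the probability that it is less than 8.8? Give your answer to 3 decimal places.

0.563

Conditional on each manufacturer, P(X < 8.8): 1: 0.938032; 2: 0.138614; 3: 0.556798.
By total probability, P(X < 8.8) = 0.28·0.938032 + 0.24·0.138614 + 0.48·0.556798 = 0.56318.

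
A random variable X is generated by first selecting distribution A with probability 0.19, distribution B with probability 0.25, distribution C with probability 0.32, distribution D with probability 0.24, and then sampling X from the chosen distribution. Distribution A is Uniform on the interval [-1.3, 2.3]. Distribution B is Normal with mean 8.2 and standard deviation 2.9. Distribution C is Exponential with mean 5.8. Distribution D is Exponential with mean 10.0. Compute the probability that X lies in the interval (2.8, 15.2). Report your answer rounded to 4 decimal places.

Conditional on each component, P(2.8 < X < 15.2): A: 0; B: 0.96081; C: 0.544326; D: 0.537072.
By total probability, P(2.8 < X < 15.2) = 0.19·0 + 0.25·0.96081 + 0.32·0.544326 + 0.24·0.537072 = 0.543284.

0.5433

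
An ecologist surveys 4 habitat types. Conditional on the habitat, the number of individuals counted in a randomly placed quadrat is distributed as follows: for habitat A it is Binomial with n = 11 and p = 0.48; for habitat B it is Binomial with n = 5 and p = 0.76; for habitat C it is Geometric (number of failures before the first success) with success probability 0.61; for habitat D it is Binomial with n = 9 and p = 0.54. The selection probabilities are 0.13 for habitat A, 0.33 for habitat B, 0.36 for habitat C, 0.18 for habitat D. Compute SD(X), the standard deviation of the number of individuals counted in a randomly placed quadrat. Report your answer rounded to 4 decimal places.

2.2252

Per component, A: μ=5.28, E[X²]=30.624; B: μ=3.8, E[X²]=15.352; C: μ=0.639344, E[X²]=1.45687; D: μ=4.86, E[X²]=25.8552.
E[X] = 0.13·5.28 + 0.33·3.8 + 0.36·0.639344 + 0.18·4.86 = 3.04536.
E[X²] = 0.13·30.624 + 0.33·15.352 + 0.36·1.45687 + 0.18·25.8552 = 14.2257.
Var(X) = E[X²] − (E[X])² = 14.2257 − 9.27424 = 4.95145.
SD(X) = √4.95145 = 2.22518.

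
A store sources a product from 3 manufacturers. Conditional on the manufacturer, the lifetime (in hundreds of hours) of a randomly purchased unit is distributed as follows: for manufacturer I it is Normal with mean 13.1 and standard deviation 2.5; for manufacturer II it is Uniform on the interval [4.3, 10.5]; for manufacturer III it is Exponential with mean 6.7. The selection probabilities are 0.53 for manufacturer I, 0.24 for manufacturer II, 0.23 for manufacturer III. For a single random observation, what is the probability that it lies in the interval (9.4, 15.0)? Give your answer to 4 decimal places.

Conditional on each manufacturer, P(9.4 < X < 15.0): I: 0.706936; II: 0.177419; III: 0.139276.
By total probability, P(9.4 < X < 15.0) = 0.53·0.706936 + 0.24·0.177419 + 0.23·0.139276 = 0.44929.

0.4493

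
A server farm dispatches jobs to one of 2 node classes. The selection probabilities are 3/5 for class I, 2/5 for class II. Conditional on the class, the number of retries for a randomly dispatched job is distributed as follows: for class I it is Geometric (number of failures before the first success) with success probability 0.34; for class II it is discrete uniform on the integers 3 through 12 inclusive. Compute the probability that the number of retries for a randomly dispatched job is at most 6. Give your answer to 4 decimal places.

0.7273

Conditional on each class, P(X ≤ 6): I: 0.945448; II: 0.4.
By total probability, P(X ≤ 6) = 0.6·0.945448 + 0.4·0.4 = 0.727269.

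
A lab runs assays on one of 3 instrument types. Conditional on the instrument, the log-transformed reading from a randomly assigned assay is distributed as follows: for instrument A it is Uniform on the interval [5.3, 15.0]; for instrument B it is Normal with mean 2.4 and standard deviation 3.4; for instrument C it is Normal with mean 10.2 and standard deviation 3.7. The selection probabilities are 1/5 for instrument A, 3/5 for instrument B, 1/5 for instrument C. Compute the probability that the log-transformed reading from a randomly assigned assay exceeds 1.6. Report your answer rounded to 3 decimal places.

0.754

Conditional on each instrument, P(X > 1.6): A: 1; B: 0.59301; C: 0.989946.
By total probability, P(X > 1.6) = 0.2·1 + 0.6·0.59301 + 0.2·0.989946 = 0.753795.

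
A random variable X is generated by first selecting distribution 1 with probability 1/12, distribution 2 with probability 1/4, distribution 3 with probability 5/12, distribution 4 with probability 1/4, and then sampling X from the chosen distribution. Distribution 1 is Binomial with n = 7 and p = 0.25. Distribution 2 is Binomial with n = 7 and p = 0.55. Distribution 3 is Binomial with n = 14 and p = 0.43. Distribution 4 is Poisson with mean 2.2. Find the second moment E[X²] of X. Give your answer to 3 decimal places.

For each component E[X²] = Var + (mean)², giving 1: 4.375; 2: 16.555; 3: 39.6718; 4: 7.04.
Overall E[X²] = 0.0833333·4.375 + 0.25·16.555 + 0.416667·39.6718 + 0.25·7.04 = 22.7933.

22.793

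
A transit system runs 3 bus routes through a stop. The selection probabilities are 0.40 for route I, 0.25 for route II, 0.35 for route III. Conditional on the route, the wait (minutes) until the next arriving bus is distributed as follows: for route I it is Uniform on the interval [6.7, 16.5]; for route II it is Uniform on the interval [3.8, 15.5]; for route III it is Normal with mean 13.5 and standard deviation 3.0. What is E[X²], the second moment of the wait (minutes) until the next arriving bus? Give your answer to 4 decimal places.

150.0953

For each component E[X²] = Var + (mean)², giving I: 142.563; II: 104.53; III: 191.25.
Overall E[X²] = 0.4·142.563 + 0.25·104.53 + 0.35·191.25 = 150.095.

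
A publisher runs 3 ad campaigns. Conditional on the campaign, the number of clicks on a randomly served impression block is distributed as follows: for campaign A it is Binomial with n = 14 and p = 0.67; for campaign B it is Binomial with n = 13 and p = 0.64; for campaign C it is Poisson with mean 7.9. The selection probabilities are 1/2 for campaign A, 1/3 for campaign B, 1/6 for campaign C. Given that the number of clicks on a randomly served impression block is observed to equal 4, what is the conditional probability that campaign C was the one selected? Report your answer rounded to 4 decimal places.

0.6414

Likelihoods P(X=4 | ·): A: 0.00308939; B: 0.0121828; C: 0.0601687.
Posterior ∝ prior × likelihood. Numerator for C: 0.166667·0.0601687 = 0.0100281.
Normalizing constant: 0.5·0.00308939 + 0.333333·0.0121828 + 0.166667·0.0601687 = 0.0156338.
P(C | observation) = 0.0100281 / 0.0156338 = 0.64144.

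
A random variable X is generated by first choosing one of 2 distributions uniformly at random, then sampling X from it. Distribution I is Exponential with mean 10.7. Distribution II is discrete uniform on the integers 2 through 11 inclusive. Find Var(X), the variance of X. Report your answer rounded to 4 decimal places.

65.7800

Per component, I: μ=10.7, E[X²]=228.98; II: μ=6.5, E[X²]=50.5.
E[X] = 0.5·10.7 + 0.5·6.5 = 8.6.
E[X²] = 0.5·228.98 + 0.5·50.5 = 139.74.
Var(X) = E[X²] − (E[X])² = 139.74 − 73.96 = 65.78.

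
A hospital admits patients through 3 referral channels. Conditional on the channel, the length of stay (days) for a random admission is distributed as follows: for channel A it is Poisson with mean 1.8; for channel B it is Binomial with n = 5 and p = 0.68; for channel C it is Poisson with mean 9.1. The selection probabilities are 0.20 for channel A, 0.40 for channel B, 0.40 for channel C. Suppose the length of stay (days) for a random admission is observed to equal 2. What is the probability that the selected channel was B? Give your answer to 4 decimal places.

Likelihoods P(X=2 | ·): A: 0.267784; B: 0.151519; C: 0.00462352.
Posterior ∝ prior × likelihood. Numerator for B: 0.4·0.151519 = 0.0606077.
Normalizing constant: 0.2·0.267784 + 0.4·0.151519 + 0.4·0.00462352 = 0.116014.
P(B | observation) = 0.0606077 / 0.116014 = 0.522417.

0.5224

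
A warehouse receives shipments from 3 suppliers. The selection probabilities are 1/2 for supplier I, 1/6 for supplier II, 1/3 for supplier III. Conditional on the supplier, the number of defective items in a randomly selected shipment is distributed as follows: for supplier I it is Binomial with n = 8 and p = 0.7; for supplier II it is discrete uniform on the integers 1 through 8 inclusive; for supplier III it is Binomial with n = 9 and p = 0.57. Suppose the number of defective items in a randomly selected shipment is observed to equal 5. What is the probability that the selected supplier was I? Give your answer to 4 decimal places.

Likelihoods P(X=5 | ·): I: 0.254122; II: 0.125; III: 0.25919.
Posterior ∝ prior × likelihood. Numerator for I: 0.5·0.254122 = 0.127061.
Normalizing constant: 0.5·0.254122 + 0.166667·0.125 + 0.333333·0.25919 = 0.234291.
P(I | observation) = 0.127061 / 0.234291 = 0.542321.

0.5423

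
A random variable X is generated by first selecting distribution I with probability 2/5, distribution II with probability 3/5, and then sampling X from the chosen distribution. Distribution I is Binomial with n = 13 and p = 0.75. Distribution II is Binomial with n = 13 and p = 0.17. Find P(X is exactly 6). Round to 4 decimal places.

Conditional on each component, P(X = 6): I: 0.0186408; II: 0.0112398.
By total probability, P(X = 6) = 0.4·0.0186408 + 0.6·0.0112398 = 0.0142002.

0.0142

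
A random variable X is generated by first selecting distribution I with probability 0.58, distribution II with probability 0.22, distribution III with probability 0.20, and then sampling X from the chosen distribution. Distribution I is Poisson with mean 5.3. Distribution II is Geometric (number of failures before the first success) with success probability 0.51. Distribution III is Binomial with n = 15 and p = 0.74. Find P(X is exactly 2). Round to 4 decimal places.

Conditional on each component, P(X = 2): I: 0.0701069; II: 0.122451; III: 1.42661e-06.
By total probability, P(X = 2) = 0.58·0.0701069 + 0.22·0.122451 + 0.2·1.42661e-06 = 0.0676015.

0.0676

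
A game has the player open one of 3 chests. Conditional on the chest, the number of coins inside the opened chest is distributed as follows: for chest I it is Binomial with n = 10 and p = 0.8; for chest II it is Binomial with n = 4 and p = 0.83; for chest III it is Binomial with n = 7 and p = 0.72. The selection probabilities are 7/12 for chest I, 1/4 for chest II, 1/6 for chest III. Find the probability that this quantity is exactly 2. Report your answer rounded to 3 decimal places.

0.033

Conditional on each chest, P(X = 2): I: 7.3728e-05; II: 0.119455; III: 0.0187359.
By total probability, P(X = 2) = 0.583333·7.3728e-05 + 0.25·0.119455 + 0.166667·0.0187359 = 0.0330295.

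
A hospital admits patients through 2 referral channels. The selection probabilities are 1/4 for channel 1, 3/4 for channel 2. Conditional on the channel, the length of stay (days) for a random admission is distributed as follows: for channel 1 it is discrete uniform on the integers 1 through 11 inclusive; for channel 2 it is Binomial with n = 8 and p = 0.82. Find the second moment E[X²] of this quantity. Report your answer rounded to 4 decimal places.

44.6608

For each component E[X²] = Var + (mean)², giving 1: 46; 2: 44.2144.
Overall E[X²] = 0.25·46 + 0.75·44.2144 = 44.6608.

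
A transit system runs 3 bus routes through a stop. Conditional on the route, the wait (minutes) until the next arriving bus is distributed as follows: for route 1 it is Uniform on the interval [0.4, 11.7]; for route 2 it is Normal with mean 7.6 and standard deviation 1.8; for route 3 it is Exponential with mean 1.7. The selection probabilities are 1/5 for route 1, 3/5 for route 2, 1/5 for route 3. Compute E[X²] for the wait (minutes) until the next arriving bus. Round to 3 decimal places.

47.205

For each component E[X²] = Var + (mean)², giving 1: 47.2433; 2: 61; 3: 5.78.
Overall E[X²] = 0.2·47.2433 + 0.6·61 + 0.2·5.78 = 47.2047.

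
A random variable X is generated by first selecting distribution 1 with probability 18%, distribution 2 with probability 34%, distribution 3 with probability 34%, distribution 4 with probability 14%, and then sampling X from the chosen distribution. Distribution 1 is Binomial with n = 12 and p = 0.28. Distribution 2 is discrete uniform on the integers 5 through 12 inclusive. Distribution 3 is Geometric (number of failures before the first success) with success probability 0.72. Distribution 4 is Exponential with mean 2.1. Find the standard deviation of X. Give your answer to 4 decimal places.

Per component, 1: μ=3.36, E[X²]=13.7088; 2: μ=8.5, E[X²]=77.5; 3: μ=0.388889, E[X²]=0.691358; 4: μ=2.1, E[X²]=8.82.
E[X] = 0.18·3.36 + 0.34·8.5 + 0.34·0.388889 + 0.14·2.1 = 3.92102.
E[X²] = 0.18·13.7088 + 0.34·77.5 + 0.34·0.691358 + 0.14·8.82 = 30.2874.
Var(X) = E[X²] − (E[X])² = 30.2874 − 15.3744 = 14.913.
SD(X) = √14.913 = 3.86174.

3.8617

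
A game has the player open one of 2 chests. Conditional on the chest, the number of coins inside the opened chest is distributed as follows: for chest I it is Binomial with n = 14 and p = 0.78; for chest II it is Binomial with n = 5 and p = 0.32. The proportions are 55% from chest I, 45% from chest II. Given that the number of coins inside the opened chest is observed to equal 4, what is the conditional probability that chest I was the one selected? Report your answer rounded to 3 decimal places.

0.003

Likelihoods P(X=4 | ·): I: 9.841e-05; II: 0.0356516.
Posterior ∝ prior × likelihood. Numerator for I: 0.55·9.841e-05 = 5.41255e-05.
Normalizing constant: 0.55·9.841e-05 + 0.45·0.0356516 = 0.0160973.
P(I | observation) = 5.41255e-05 / 0.0160973 = 0.00336239.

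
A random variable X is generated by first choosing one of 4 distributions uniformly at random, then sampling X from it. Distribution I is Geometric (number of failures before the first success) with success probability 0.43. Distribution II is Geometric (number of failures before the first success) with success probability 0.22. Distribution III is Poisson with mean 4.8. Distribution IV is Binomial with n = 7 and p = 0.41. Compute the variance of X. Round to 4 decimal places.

Per component, I: μ=1.32558, E[X²]=4.83991; II: μ=3.54545, E[X²]=28.686; III: μ=4.8, E[X²]=27.84; IV: μ=2.87, E[X²]=9.9302.
E[X] = 0.25·1.32558 + 0.25·3.54545 + 0.25·4.8 + 0.25·2.87 = 3.13526.
E[X²] = 0.25·4.83991 + 0.25·28.686 + 0.25·27.84 + 0.25·9.9302 = 17.824.
Var(X) = E[X²] − (E[X])² = 17.824 − 9.82985 = 7.99417.

7.9942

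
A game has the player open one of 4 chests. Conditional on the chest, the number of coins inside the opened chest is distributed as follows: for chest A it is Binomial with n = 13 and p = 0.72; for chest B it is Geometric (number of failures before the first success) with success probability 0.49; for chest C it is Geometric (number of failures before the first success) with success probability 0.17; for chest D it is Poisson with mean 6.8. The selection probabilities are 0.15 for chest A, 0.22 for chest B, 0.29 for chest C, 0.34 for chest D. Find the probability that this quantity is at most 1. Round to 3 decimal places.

0.256

Conditional on each chest, P(X ≤ 1): A: 2.23858e-06; B: 0.7399; C: 0.3111; D: 0.00868745.
By total probability, P(X ≤ 1) = 0.15·2.23858e-06 + 0.22·0.7399 + 0.29·0.3111 + 0.34·0.00868745 = 0.255951.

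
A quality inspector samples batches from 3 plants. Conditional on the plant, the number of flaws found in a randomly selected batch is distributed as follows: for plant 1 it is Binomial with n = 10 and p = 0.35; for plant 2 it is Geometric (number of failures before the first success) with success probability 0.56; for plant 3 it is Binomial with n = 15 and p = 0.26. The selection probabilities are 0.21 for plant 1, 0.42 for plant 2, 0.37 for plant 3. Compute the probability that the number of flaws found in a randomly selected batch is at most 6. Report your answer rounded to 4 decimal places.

Conditional on each plant, P(X ≤ 6): 1: 0.973976; 2: 0.996807; 3: 0.931624.
By total probability, P(X ≤ 6) = 0.21·0.973976 + 0.42·0.996807 + 0.37·0.931624 = 0.967895.

0.9679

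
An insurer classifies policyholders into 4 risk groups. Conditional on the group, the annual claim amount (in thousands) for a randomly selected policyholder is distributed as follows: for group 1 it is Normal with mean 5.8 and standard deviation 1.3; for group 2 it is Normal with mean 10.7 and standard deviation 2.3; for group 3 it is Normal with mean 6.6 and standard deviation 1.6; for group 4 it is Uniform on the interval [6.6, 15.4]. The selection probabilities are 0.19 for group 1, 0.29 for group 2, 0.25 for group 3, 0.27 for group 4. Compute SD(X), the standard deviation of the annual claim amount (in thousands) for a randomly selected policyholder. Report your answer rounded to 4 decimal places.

3.0839

Per component, 1: μ=5.8, E[X²]=35.33; 2: μ=10.7, E[X²]=119.78; 3: μ=6.6, E[X²]=46.12; 4: μ=11, E[X²]=127.453.
E[X] = 0.19·5.8 + 0.29·10.7 + 0.25·6.6 + 0.27·11 = 8.825.
E[X²] = 0.19·35.33 + 0.29·119.78 + 0.25·46.12 + 0.27·127.453 = 87.3913.
Var(X) = E[X²] − (E[X])² = 87.3913 − 77.8806 = 9.51068.
SD(X) = √9.51068 = 3.08394.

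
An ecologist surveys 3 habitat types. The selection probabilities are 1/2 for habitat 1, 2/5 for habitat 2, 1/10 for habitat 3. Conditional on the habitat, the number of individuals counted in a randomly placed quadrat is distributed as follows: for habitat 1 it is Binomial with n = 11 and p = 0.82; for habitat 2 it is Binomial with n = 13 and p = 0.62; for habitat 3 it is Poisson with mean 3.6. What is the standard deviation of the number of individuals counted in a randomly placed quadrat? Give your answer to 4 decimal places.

Per component, 1: μ=9.02, E[X²]=82.984; 2: μ=8.06, E[X²]=68.0264; 3: μ=3.6, E[X²]=16.56.
E[X] = 0.5·9.02 + 0.4·8.06 + 0.1·3.6 = 8.094.
E[X²] = 0.5·82.984 + 0.4·68.0264 + 0.1·16.56 = 70.3586.
Var(X) = E[X²] − (E[X])² = 70.3586 − 65.5128 = 4.84572.
SD(X) = √4.84572 = 2.2013.

2.2013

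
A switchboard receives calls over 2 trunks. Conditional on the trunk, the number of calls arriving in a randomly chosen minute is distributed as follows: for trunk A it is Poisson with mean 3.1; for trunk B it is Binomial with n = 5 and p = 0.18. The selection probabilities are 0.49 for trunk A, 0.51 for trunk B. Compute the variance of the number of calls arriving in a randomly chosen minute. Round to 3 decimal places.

Per component, A: μ=3.1, E[X²]=12.71; B: μ=0.9, E[X²]=1.548.
E[X] = 0.49·3.1 + 0.51·0.9 = 1.978.
E[X²] = 0.49·12.71 + 0.51·1.548 = 7.01738.
Var(X) = E[X²] − (E[X])² = 7.01738 − 3.91248 = 3.1049.

3.105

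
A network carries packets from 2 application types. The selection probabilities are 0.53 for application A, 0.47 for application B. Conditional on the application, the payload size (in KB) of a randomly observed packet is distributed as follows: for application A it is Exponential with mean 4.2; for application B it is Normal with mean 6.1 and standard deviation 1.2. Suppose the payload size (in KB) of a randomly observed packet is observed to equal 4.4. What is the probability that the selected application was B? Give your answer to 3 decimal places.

0.564

Likelihoods f(4.4 | ·): A: 0.0835171; B: 0.121878.
Posterior ∝ prior × likelihood. Numerator for B: 0.47·0.121878 = 0.0572828.
Normalizing constant: 0.53·0.0835171 + 0.47·0.121878 = 0.101547.
P(B | observation) = 0.0572828 / 0.101547 = 0.564102.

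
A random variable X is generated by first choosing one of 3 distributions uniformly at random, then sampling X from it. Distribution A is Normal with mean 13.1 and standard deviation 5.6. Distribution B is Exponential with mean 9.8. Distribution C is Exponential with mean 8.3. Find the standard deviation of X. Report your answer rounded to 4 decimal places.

Per component, A: μ=13.1, E[X²]=202.97; B: μ=9.8, E[X²]=192.08; C: μ=8.3, E[X²]=137.78.
E[X] = 0.333333·13.1 + 0.333333·9.8 + 0.333333·8.3 = 10.4.
E[X²] = 0.333333·202.97 + 0.333333·192.08 + 0.333333·137.78 = 177.61.
Var(X) = E[X²] − (E[X])² = 177.61 − 108.16 = 69.45.
SD(X) = √69.45 = 8.33367.

8.3337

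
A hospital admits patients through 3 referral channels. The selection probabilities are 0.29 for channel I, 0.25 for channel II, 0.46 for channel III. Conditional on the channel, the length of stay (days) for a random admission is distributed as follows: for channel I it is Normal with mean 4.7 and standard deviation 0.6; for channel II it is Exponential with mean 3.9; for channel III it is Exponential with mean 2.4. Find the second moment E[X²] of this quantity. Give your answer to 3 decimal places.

For each component E[X²] = Var + (mean)², giving I: 22.45; II: 30.42; III: 11.52.
Overall E[X²] = 0.29·22.45 + 0.25·30.42 + 0.46·11.52 = 19.4147.

19.415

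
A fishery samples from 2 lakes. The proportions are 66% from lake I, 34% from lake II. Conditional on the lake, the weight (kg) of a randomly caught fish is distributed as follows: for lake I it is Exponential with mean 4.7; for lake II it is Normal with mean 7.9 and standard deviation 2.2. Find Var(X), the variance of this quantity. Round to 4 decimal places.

18.5229

Per component, I: μ=4.7, E[X²]=44.18; II: μ=7.9, E[X²]=67.25.
E[X] = 0.66·4.7 + 0.34·7.9 = 5.788.
E[X²] = 0.66·44.18 + 0.34·67.25 = 52.0238.
Var(X) = E[X²] − (E[X])² = 52.0238 − 33.5009 = 18.5229.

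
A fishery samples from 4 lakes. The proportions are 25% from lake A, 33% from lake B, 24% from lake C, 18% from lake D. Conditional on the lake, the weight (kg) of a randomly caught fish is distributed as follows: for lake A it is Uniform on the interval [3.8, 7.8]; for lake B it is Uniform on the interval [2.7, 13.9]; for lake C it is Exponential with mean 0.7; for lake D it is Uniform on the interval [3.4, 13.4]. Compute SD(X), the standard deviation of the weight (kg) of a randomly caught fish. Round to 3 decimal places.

Per component, A: μ=5.8, E[X²]=34.9733; B: μ=8.3, E[X²]=79.3433; C: μ=0.7, E[X²]=0.98; D: μ=8.4, E[X²]=78.8933.
E[X] = 0.25·5.8 + 0.33·8.3 + 0.24·0.7 + 0.18·8.4 = 5.869.
E[X²] = 0.25·34.9733 + 0.33·79.3433 + 0.24·0.98 + 0.18·78.8933 = 49.3626.
Var(X) = E[X²] − (E[X])² = 49.3626 − 34.4452 = 14.9175.
SD(X) = √14.9175 = 3.86231.

3.862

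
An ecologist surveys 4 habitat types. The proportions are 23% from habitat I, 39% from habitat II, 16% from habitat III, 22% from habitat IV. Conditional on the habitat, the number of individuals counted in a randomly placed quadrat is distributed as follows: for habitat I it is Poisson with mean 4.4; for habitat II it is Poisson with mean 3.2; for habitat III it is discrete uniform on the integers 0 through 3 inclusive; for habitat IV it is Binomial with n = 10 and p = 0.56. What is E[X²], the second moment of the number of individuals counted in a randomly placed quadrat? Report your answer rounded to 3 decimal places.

For each component E[X²] = Var + (mean)², giving I: 23.76; II: 13.44; III: 3.5; IV: 33.824.
Overall E[X²] = 0.23·23.76 + 0.39·13.44 + 0.16·3.5 + 0.22·33.824 = 18.7077.

18.708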